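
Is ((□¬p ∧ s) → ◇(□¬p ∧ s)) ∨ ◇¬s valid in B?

Tableau for the negation ¬(((□¬p ∧ s) → ◇(□¬p ∧ s)) ∨ ◇¬s):
1. ¬(((□¬p ∧ s) → ◇(□¬p ∧ s)) ∨ ◇¬s), u
2. ¬((□¬p ∧ s) → ◇(□¬p ∧ s)), u
3. ¬◇¬s, u
4. □¬p ∧ s, u
5. ¬◇(□¬p ∧ s), u
6. □¬p, u
7. s, u
8. ¬(□¬p ∧ s), u
9. ¬p, u
10. ¬□¬p, u
11. p, v
12. s, v
13. ¬(□¬p ∧ s), v
14. ¬p, v
Accessibility: uRu, uRv, vRu, vRv
Branch closes: p and ¬p both at v.
All branches of the negation close; one closing branch shown above.

Yes, valid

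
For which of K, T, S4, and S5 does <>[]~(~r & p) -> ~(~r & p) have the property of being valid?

S5

S4-tableau for the negation ~(<>[]~(~r & p) -> ~(~r & p)):
1. ~(<>[]~(~r & p) -> ~(~r & p)), w0
2. <>[]~(~r & p), w0   [~->-rule on 1]
3. ~r & p, w0   [~->-rule on 1]
4. ~r, w0   [&-rule on 3]
5. p, w0   [&-rule on 3]
6. []~(~r & p), w1   [<>-rule on 2: fresh world w1, w0Rw1]
7. ~(~r & p), w1   [[]-rule on 6 via w1Rw1]
8. ~p, w1   [~&-rule on 7 (branches; this branch)]
Accessibility: w0Rw0, w0Rw1, w1Rw1
Complete open branch: countermodel on an S4-frame, so not valid in S4, nor in K, T (the same frame is also a K-frame and a T-frame).
S5-tableau for the negation ~(<>[]~(~r & p) -> ~(~r & p)):
1. ~(<>[]~(~r & p) -> ~(~r & p)), w0
2. <>[]~(~r & p), w0   [~->-rule on 1]
3. ~r & p, w0   [~->-rule on 1]
4. ~r, w0   [&-rule on 3]
5. p, w0   [&-rule on 3]
6. []~(~r & p), w1   [<>-rule on 2: fresh world w1, w0Rw1]
7. ~(~r & p), w0   [[]-rule on 6 via w1Rw0]
8. ~(~r & p), w1   [[]-rule on 6 via w1Rw1]
9. ~p, w0   [~&-rule on 7 (branches; this branch)]
Accessibility: w0Rw0, w0Rw1, w1Rw0, w1Rw1
Branch closes: p and ~p both at w0.
Every branch closes (one shown): valid in S5.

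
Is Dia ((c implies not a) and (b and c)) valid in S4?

Tableau for the negation not Dia ((c implies not a) and (b and c)):
1. not Dia ((c implies not a) and (b and c)), 0
2. not ((c implies not a) and (b and c)), 0
3. not (b and c), 0
4. not c, 0
Accessibility: 0R0
The negation has an open branch (countermodel exists).

Not valid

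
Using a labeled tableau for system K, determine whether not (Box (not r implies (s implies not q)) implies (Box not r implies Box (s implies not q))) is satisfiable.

1. not (Box (not r implies (s implies not q)) implies (Box not r implies Box (s implies not q))), 0
2. Box (not r implies (s implies not q)), 0
3. not (Box not r implies Box (s implies not q)), 0
4. Box not r, 0
5. not Box (s implies not q), 0
6. not (s implies not q), 1
7. s, 1
8. q, 1
9. not r implies (s implies not q), 1
10. not r, 1
11. s implies not q, 1
12. not q, 1
Accessibility: 0R1
Branch closes: q and not q both at 1.
(One branch shown.) All branches close.

Unsatisfiable (every branch closes)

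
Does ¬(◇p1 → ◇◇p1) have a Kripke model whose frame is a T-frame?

1. ¬(◇p1 → ◇◇p1), u
2. ◇p1, u
3. ¬◇◇p1, u
4. ¬◇p1, u
5. ¬p1, u
6. p1, v
7. ¬◇p1, v
8. ¬p1, v
Accessibility: uRu, uRv, vRv
Branch closes: p1 and ¬p1 both at v.
Every branch closes; the branch above is one of them.

No, unsatisfiable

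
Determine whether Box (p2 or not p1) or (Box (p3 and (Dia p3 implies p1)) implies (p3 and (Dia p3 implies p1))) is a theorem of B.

Tableau for the negation not (Box (p2 or not p1) or (Box (p3 and (Dia p3 implies p1)) implies (p3 and (Dia p3 implies p1)))):
1. not (Box (p2 or not p1) or (Box (p3 and (Dia p3 implies p1)) implies (p3 and (Dia p3 implies p1)))), w0
2. not Box (p2 or not p1), w0
3. not (Box (p3 and (Dia p3 implies p1)) implies (p3 and (Dia p3 implies p1))), w0
4. Box (p3 and (Dia p3 implies p1)), w0
5. not (p3 and (Dia p3 implies p1)), w0
6. p3 and (Dia p3 implies p1), w0
7. p3, w0
8. Dia p3 implies p1, w0
9. not (Dia p3 implies p1), w0
10. Dia p3, w0
11. not p1, w0
12. not Dia p3, w0
13. not p3, w0
Accessibility: w0Rw0
Branch closes: p3 and not p3 both at w0.
All branches of the negation close; one closing branch shown above.

Yes, valid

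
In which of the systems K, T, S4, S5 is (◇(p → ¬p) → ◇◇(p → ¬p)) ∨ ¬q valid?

T, S4, S5

T-tableau for the negation ¬((◇(p → ¬p) → ◇◇(p → ¬p)) ∨ ¬q):
1. ¬((◇(p → ¬p) → ◇◇(p → ¬p)) ∨ ¬q), w0
2. ¬(◇(p → ¬p) → ◇◇(p → ¬p)), w0
3. q, w0
4. ◇(p → ¬p), w0
5. ¬◇◇(p → ¬p), w0
6. ¬◇(p → ¬p), w0
7. ¬(p → ¬p), w0
8. p, w0
9. p → ¬p, w1
10. ¬◇(p → ¬p), w1
11. ¬(p → ¬p), w1
12. p, w1
13. ¬p, w1
Accessibility: w0Rw0, w0Rw1, w1Rw1
Branch closes: p and ¬p both at w1.
Every branch closes (one shown): valid in T, hence also in S4, S5 (every theorem of T is a theorem of S4 and S5).
K-tableau for the negation ¬((◇(p → ¬p) → ◇◇(p → ¬p)) ∨ ¬q):
1. ¬((◇(p → ¬p) → ◇◇(p → ¬p)) ∨ ¬q), w0
2. ¬(◇(p → ¬p) → ◇◇(p → ¬p)), w0
3. q, w0
4. ◇(p → ¬p), w0
5. ¬◇◇(p → ¬p), w0
6. p → ¬p, w1
7. ¬◇(p → ¬p), w1
8. ¬p, w1
Accessibility: w0Rw1
Complete open branch: countermodel on a K-frame, so not valid in K.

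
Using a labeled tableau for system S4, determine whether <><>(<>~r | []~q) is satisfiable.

Yes, satisfiable

1. <><>(<>~r | []~q), w0
2. <>(<>~r | []~q), w1   [<>-rule on 1: fresh world w1, w0Rw1]
3. <>~r | []~q, w2   [<>-rule on 2: fresh world w2, w1Rw2]
4. []~q, w2   [|-rule on 3 (branches; this branch)]
5. ~q, w2   [[]-rule on 4 via w2Rw2]
Accessibility: w0Rw0, w0Rw1, w0Rw2, w1Rw1, w1Rw2, w2Rw2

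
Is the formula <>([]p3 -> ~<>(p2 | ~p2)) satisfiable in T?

1. <>([]p3 -> ~<>(p2 | ~p2)), u
2. []p3 -> ~<>(p2 | ~p2), v
3. ~[]p3, v
4. ~p3, w
Accessibility: uRu, uRv, vRv, vRw, wRw

Satisfiable (open branch found)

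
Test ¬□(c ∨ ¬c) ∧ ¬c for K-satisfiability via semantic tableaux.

1. ¬□(c ∨ ¬c) ∧ ¬c, 0
2. ¬□(c ∨ ¬c), 0
3. ¬c, 0
4. ¬(c ∨ ¬c), 1
5. ¬c, 1
6. c, 1
Accessibility: 0R1
Branch closes: c and ¬c both at 1.
All branches of the tableau close; one closing branch shown above.

No, unsatisfiable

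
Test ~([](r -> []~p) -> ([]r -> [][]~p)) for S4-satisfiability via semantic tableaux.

Unsatisfiable

1. ~([](r -> []~p) -> ([]r -> [][]~p)), w0
2. [](r -> []~p), w0
3. ~([]r -> [][]~p), w0
4. []r, w0
5. ~[][]~p, w0
6. r -> []~p, w0
7. r, w0
8. []~p, w0
9. ~p, w0
10. ~[]~p, w1
11. r -> []~p, w1
12. r, w1
13. ~p, w1
14. []~p, w1
15. p, w2
16. r -> []~p, w2
17. r, w2
18. ~p, w2
Accessibility: w0Rw0, w0Rw1, w0Rw2, w1Rw1, w1Rw2, w2Rw2
Branch closes: p and ~p both at w2.
(One branch shown.) All branches close.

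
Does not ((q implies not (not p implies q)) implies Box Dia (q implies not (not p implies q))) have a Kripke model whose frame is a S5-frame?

1. not ((q implies not (not p implies q)) implies Box Dia (q implies not (not p implies q))), 0
2. q implies not (not p implies q), 0
3. not Box Dia (q implies not (not p implies q)), 0
4. not (not p implies q), 0
5. not p, 0
6. not q, 0
7. not Dia (q implies not (not p implies q)), 1
8. not (q implies not (not p implies q)), 0
9. q, 0
10. not p implies q, 0
Accessibility: 0R0, 0R1, 1R0, 1R1
Branch closes: q and not q both at 0.
(One branch shown.) All branches close.

No, unsatisfiable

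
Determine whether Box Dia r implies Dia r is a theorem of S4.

Tableau for the negation not (Box Dia r implies Dia r):
1. not (Box Dia r implies Dia r), 0
2. Box Dia r, 0
3. not Dia r, 0
4. Dia r, 0
5. not r, 0
6. r, 1
7. Dia r, 1
8. not r, 1
Accessibility: 0R0, 0R1, 1R1
Branch closes: r and not r both at 1.
Every branch of the negation's tableau closes; the branch above is one of them.

Valid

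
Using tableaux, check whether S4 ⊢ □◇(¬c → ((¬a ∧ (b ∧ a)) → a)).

Valid

Tableau for the negation ¬□◇(¬c → ((¬a ∧ (b ∧ a)) → a)):
1. ¬□◇(¬c → ((¬a ∧ (b ∧ a)) → a)), 0
2. ¬◇(¬c → ((¬a ∧ (b ∧ a)) → a)), 1
3. ¬(¬c → ((¬a ∧ (b ∧ a)) → a)), 1
4. ¬c, 1
5. ¬((¬a ∧ (b ∧ a)) → a), 1
6. ¬a ∧ (b ∧ a), 1
7. ¬a, 1
8. b ∧ a, 1
9. b, 1
10. a, 1
Accessibility: 0R0, 0R1, 1R1
Branch closes: a and ¬a both at 1.
All branches of the negation close; one closing branch shown above.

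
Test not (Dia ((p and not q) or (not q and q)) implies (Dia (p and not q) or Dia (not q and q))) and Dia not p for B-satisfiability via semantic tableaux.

1. not (Dia ((p and not q) or (not q and q)) implies (Dia (p and not q) or Dia (not q and q))) and Dia not p, u
2. not (Dia ((p and not q) or (not q and q)) implies (Dia (p and not q) or Dia (not q and q))), u
3. Dia not p, u
4. Dia ((p and not q) or (not q and q)), u
5. not (Dia (p and not q) or Dia (not q and q)), u
6. not Dia (p and not q), u
7. not Dia (not q and q), u
8. not (p and not q), u
9. not (not q and q), u
10. q, u
11. not p, v
12. not (p and not q), v
13. not (not q and q), v
14. q, v
15. (p and not q) or (not q and q), w
16. not (p and not q), w
17. not (not q and q), w
18. p and not q, w
19. p, w
20. not q, w
21. q, w
Accessibility: uRu, uRv, uRw, vRu, vRv, wRu, wRw
Branch closes: q and not q both at w.
All branches of the tableau close; one closing branch shown above.

No, unsatisfiable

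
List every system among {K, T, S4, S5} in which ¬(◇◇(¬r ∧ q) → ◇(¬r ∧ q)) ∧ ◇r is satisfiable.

K, T

T-tableau for the formula:
1. ¬(◇◇(¬r ∧ q) → ◇(¬r ∧ q)) ∧ ◇r, w0
2. ¬(◇◇(¬r ∧ q) → ◇(¬r ∧ q)), w0
3. ◇r, w0
4. ◇◇(¬r ∧ q), w0
5. ¬◇(¬r ∧ q), w0
6. ¬(¬r ∧ q), w0
7. ¬q, w0
8. r, w1
9. ¬(¬r ∧ q), w1
10. ¬q, w1
11. ◇(¬r ∧ q), w2
12. ¬(¬r ∧ q), w2
13. ¬q, w2
14. ¬r ∧ q, w3
15. ¬r, w3
16. q, w3
Accessibility: w0Rw0, w0Rw1, w0Rw2, w1Rw1, w2Rw2, w2Rw3, w3Rw3
Complete open branch: satisfiable in T, hence also in K (this T-model is also a K-model).
S4-tableau for the formula:
1. ¬(◇◇(¬r ∧ q) → ◇(¬r ∧ q)) ∧ ◇r, w0
2. ¬(◇◇(¬r ∧ q) → ◇(¬r ∧ q)), w0
3. ◇r, w0
4. ◇◇(¬r ∧ q), w0
5. ¬◇(¬r ∧ q), w0
6. ¬(¬r ∧ q), w0
7. ¬q, w0
8. r, w1
9. ¬(¬r ∧ q), w1
10. ¬q, w1
11. ◇(¬r ∧ q), w2
12. ¬(¬r ∧ q), w2
13. ¬q, w2
14. ¬r ∧ q, w3
15. ¬r, w3
16. q, w3
17. ¬(¬r ∧ q), w3
18. ¬q, w3
Accessibility: w0Rw0, w0Rw1, w0Rw2, w0Rw3, w1Rw1, w2Rw2, w2Rw3, w3Rw3
Branch closes: q and ¬q both at w3.
Every branch closes (one shown): unsatisfiable in S4, hence also in S5 (every S5-frame is an S4-frame).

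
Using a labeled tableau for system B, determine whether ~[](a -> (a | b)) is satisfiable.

1. ~[](a -> (a | b)), 0
2. ~(a -> (a | b)), 1
3. a, 1
4. ~(a | b), 1
5. ~a, 1
6. ~b, 1
Accessibility: 0R0, 0R1, 1R0, 1R1
Branch closes: a and ~a both at 1.
(One branch shown.) All branches close.

Unsatisfiable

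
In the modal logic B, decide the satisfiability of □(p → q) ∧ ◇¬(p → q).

Unsatisfiable (every branch closes)

1. □(p → q) ∧ ◇¬(p → q), u
2. □(p → q), u
3. ◇¬(p → q), u
4. p → q, u
5. q, u
6. ¬(p → q), v
7. p, v
8. ¬q, v
9. p → q, v
10. q, v
Accessibility: uRu, uRv, vRu, vRv
Branch closes: q and ¬q both at v.
Every branch closes; the branch above is one of them.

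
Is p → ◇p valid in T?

Tableau for the negation ¬(p → ◇p):
1. ¬(p → ◇p), w0
2. p, w0   [¬→-rule on 1]
3. ¬◇p, w0   [¬→-rule on 1]
4. ¬p, w0   [¬◇-rule on 3 via w0Rw0]
Accessibility: w0Rw0
Branch closes: p and ¬p both at w0.
All branches of the negation close; one closing branch shown above.

Yes, valid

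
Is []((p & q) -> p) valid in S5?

Yes, valid

Tableau for the negation ~[]((p & q) -> p):
1. ~[]((p & q) -> p), w0
2. ~((p & q) -> p), w1
3. p & q, w1
4. ~p, w1
5. p, w1
6. q, w1
Accessibility: w0Rw0, w0Rw1, w1Rw0, w1Rw1
Branch closes: p and ~p both at w1.
Every branch of the negation's tableau closes; the branch above is one of them.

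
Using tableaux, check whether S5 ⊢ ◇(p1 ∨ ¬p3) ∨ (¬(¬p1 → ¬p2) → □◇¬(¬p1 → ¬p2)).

Tableau for the negation ¬(◇(p1 ∨ ¬p3) ∨ (¬(¬p1 → ¬p2) → □◇¬(¬p1 → ¬p2))):
1. ¬(◇(p1 ∨ ¬p3) ∨ (¬(¬p1 → ¬p2) → □◇¬(¬p1 → ¬p2))), w0
2. ¬◇(p1 ∨ ¬p3), w0
3. ¬(¬(¬p1 → ¬p2) → □◇¬(¬p1 → ¬p2)), w0
4. ¬(¬p1 → ¬p2), w0
5. ¬□◇¬(¬p1 → ¬p2), w0
6. ¬p1, w0
7. p2, w0
8. ¬(p1 ∨ ¬p3), w0
9. p3, w0
10. ¬◇¬(¬p1 → ¬p2), w1
11. ¬(p1 ∨ ¬p3), w1
12. ¬p1, w1
13. p3, w1
14. ¬p1 → ¬p2, w0
15. ¬p1 → ¬p2, w1
16. ¬p2, w0
Accessibility: w0Rw0, w0Rw1, w1Rw0, w1Rw1
Branch closes: p2 and ¬p2 both at w0.
All branches of the negation close; one closing branch shown above.

Yes, valid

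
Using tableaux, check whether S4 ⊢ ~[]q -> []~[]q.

Tableau for the negation ~(~[]q -> []~[]q):
1. ~(~[]q -> []~[]q), u
2. ~[]q, u
3. ~[]~[]q, u
4. ~q, v
5. []q, w
6. q, w
Accessibility: uRu, uRv, uRw, vRv, wRw
The negation has an open branch (countermodel exists).

No, not valid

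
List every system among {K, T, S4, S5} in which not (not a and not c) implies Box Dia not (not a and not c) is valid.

S5-tableau for the negation not (not (not a and not c) implies Box Dia not (not a and not c)):
1. not (not (not a and not c) implies Box Dia not (not a and not c)), w0
2. not (not a and not c), w0
3. not Box Dia not (not a and not c), w0
4. c, w0
5. not Dia not (not a and not c), w1
6. not a and not c, w0
7. not a, w0
8. not c, w0
Accessibility: w0Rw0, w0Rw1, w1Rw0, w1Rw1
Branch closes: c and not c both at w0.
Every branch closes (one shown): valid in S5.
S4-tableau for the negation not (not (not a and not c) implies Box Dia not (not a and not c)):
1. not (not (not a and not c) implies Box Dia not (not a and not c)), w0
2. not (not a and not c), w0
3. not Box Dia not (not a and not c), w0
4. c, w0
5. not Dia not (not a and not c), w1
6. not a and not c, w1
7. not a, w1
8. not c, w1
Accessibility: w0Rw0, w0Rw1, w1Rw1
Complete open branch: countermodel on an S4-frame, so not valid in S4, nor in K, T (the same frame is also a K-frame and a T-frame).

S5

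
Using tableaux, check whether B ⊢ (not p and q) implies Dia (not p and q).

Yes, valid

Tableau for the negation not ((not p and q) implies Dia (not p and q)):
1. not ((not p and q) implies Dia (not p and q)), w0
2. not p and q, w0   [neg-implies-rule on 1]
3. not Dia (not p and q), w0   [neg-implies-rule on 1]
4. not p, w0   [and-rule on 2]
5. q, w0   [and-rule on 2]
6. not (not p and q), w0   [neg-Dia-rule on 3 via w0Rw0]
7. not q, w0   [neg-and-rule on 6 (branches; this branch)]
Accessibility: w0Rw0
Branch closes: q and not q both at w0.
Every branch of the negation's tableau closes; the branch above is one of them.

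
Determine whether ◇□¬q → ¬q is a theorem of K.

Tableau for the negation ¬(◇□¬q → ¬q):
1. ¬(◇□¬q → ¬q), 0
2. ◇□¬q, 0
3. q, 0
4. □¬q, 1
Accessibility: 0R1
The negation has an open branch (countermodel exists).

Not valid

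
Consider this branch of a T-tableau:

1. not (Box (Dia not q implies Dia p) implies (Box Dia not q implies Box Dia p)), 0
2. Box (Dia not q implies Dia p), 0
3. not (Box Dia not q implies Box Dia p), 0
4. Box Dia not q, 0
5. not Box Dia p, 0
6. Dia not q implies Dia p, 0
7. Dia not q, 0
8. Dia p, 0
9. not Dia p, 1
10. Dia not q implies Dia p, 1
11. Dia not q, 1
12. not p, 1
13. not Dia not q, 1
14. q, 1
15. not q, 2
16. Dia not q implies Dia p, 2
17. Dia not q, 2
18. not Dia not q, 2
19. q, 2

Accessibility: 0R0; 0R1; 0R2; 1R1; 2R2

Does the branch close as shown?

Yes, closed

Both q and not q appear at 2.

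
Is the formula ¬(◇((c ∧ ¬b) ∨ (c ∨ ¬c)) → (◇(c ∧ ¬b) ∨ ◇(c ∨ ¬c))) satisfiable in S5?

1. ¬(◇((c ∧ ¬b) ∨ (c ∨ ¬c)) → (◇(c ∧ ¬b) ∨ ◇(c ∨ ¬c))), w0
2. ◇((c ∧ ¬b) ∨ (c ∨ ¬c)), w0   [¬→-rule on 1]
3. ¬(◇(c ∧ ¬b) ∨ ◇(c ∨ ¬c)), w0   [¬→-rule on 1]
4. ¬◇(c ∧ ¬b), w0   [¬∨-rule on 3]
5. ¬◇(c ∨ ¬c), w0   [¬∨-rule on 3]
6. ¬(c ∧ ¬b), w0   [¬◇-rule on 4 via w0Rw0]
7. ¬(c ∨ ¬c), w0   [¬◇-rule on 5 via w0Rw0]
8. ¬c, w0   [¬∨-rule on 7]
9. c, w0   [¬∨-rule on 7]
Accessibility: w0Rw0
Branch closes: c and ¬c both at w0.
All branches of the tableau close; one closing branch shown above.

Unsatisfiable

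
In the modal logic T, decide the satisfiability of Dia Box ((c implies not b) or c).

Satisfiable (open branch found)

1. Dia Box ((c implies not b) or c), w0
2. Box ((c implies not b) or c), w1   [Dia-rule on 1: fresh world w1, w0Rw1]
3. (c implies not b) or c, w1   [Box-rule on 2 via w1Rw1]
4. c, w1   [or-rule on 3 (branches; this branch)]
Accessibility: w0Rw0, w0Rw1, w1Rw1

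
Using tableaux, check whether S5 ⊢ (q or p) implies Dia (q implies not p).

No, not valid

Tableau for the negation not ((q or p) implies Dia (q implies not p)):
1. not ((q or p) implies Dia (q implies not p)), 0
2. q or p, 0
3. not Dia (q implies not p), 0
4. not (q implies not p), 0
5. q, 0
6. p, 0
Accessibility: 0R0
The negation has an open branch (countermodel exists).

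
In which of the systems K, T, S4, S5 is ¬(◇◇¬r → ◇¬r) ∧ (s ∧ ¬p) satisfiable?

K, T

S4-tableau for the formula:
1. ¬(◇◇¬r → ◇¬r) ∧ (s ∧ ¬p), 0
2. ¬(◇◇¬r → ◇¬r), 0   [∧-rule on 1]
3. s ∧ ¬p, 0   [∧-rule on 1]
4. ◇◇¬r, 0   [¬→-rule on 2]
5. ¬◇¬r, 0   [¬→-rule on 2]
6. s, 0   [∧-rule on 3]
7. ¬p, 0   [∧-rule on 3]
8. r, 0   [¬◇-rule on 5 via 0R0]
9. ◇¬r, 1   [◇-rule on 4: fresh world 1, 0R1]
10. r, 1   [¬◇-rule on 5 via 0R1]
11. ¬r, 2   [◇-rule on 9: fresh world 2, 1R2]
12. r, 2   [¬◇-rule on 5 via 0R2]
Accessibility: 0R0, 0R1, 0R2, 1R1, 1R2, 2R2
Branch closes: r and ¬r both at 2.
Every branch closes (one shown): unsatisfiable in S4, hence also in S5 (every S5-frame is an S4-frame).
T-tableau for the formula:
1. ¬(◇◇¬r → ◇¬r) ∧ (s ∧ ¬p), 0
2. ¬(◇◇¬r → ◇¬r), 0   [∧-rule on 1]
3. s ∧ ¬p, 0   [∧-rule on 1]
4. ◇◇¬r, 0   [¬→-rule on 2]
5. ¬◇¬r, 0   [¬→-rule on 2]
6. s, 0   [∧-rule on 3]
7. ¬p, 0   [∧-rule on 3]
8. r, 0   [¬◇-rule on 5 via 0R0]
9. ◇¬r, 1   [◇-rule on 4: fresh world 1, 0R1]
10. r, 1   [¬◇-rule on 5 via 0R1]
11. ¬r, 2   [◇-rule on 9: fresh world 2, 1R2]
Accessibility: 0R0, 0R1, 1R1, 1R2, 2R2
Complete open branch: satisfiable in T, hence also in K (this T-model is also a K-model).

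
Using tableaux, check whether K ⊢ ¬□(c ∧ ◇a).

Tableau for the negation □(c ∧ ◇a):
1. □(c ∧ ◇a), 0
The negation has an open branch (countermodel exists).

No, not valid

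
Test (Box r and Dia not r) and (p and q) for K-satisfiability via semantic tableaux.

Unsatisfiable

1. (Box r and Dia not r) and (p and q), u
2. Box r and Dia not r, u   [and-rule on 1]
3. p and q, u   [and-rule on 1]
4. Box r, u   [and-rule on 2]
5. Dia not r, u   [and-rule on 2]
6. p, u   [and-rule on 3]
7. q, u   [and-rule on 3]
8. not r, v   [Dia-rule on 5: fresh world v, uRv]
9. r, v   [Box-rule on 4 via uRv]
Accessibility: uRv
Branch closes: r and not r both at v.
All branches of the tableau close; one closing branch shown above.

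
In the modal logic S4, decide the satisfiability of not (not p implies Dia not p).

1. not (not p implies Dia not p), 0
2. not p, 0   [neg-implies-rule on 1]
3. not Dia not p, 0   [neg-implies-rule on 1]
4. p, 0   [neg-Dia-rule on 3 via 0R0]
Accessibility: 0R0
Branch closes: p and not p both at 0.
(One branch shown.) All branches close.

Unsatisfiable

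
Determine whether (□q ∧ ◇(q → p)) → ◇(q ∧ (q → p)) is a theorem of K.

Tableau for the negation ¬((□q ∧ ◇(q → p)) → ◇(q ∧ (q → p))):
1. ¬((□q ∧ ◇(q → p)) → ◇(q ∧ (q → p))), u
2. □q ∧ ◇(q → p), u   [¬→-rule on 1]
3. ¬◇(q ∧ (q → p)), u   [¬→-rule on 1]
4. □q, u   [∧-rule on 2]
5. ◇(q → p), u   [∧-rule on 2]
6. q → p, v   [◇-rule on 5: fresh world v, uRv]
7. ¬(q ∧ (q → p)), v   [¬◇-rule on 3 via uRv]
8. q, v   [□-rule on 4 via uRv]
9. p, v   [→-rule on 6 (branches; this branch)]
10. ¬(q → p), v   [¬∧-rule on 7 (branches; this branch)]
11. ¬p, v   [¬→-rule on 10]
Accessibility: uRv
Branch closes: p and ¬p both at v.
All branches of the negation close; one closing branch shown above.

Yes, valid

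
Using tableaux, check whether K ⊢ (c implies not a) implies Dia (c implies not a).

Invalid (countermodel exists)

Tableau for the negation not ((c implies not a) implies Dia (c implies not a)):
1. not ((c implies not a) implies Dia (c implies not a)), 0
2. c implies not a, 0
3. not Dia (c implies not a), 0
4. not a, 0
The negation has an open branch (countermodel exists).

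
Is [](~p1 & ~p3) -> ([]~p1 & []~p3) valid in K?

Tableau for the negation ~([](~p1 & ~p3) -> ([]~p1 & []~p3)):
1. ~([](~p1 & ~p3) -> ([]~p1 & []~p3)), u
2. [](~p1 & ~p3), u
3. ~([]~p1 & []~p3), u
4. ~[]~p3, u
5. p3, v
6. ~p1 & ~p3, v
7. ~p1, v
8. ~p3, v
Accessibility: uRv
Branch closes: p3 and ~p3 both at v.
Every branch of the negation's tableau closes; the branch above is one of them.

Valid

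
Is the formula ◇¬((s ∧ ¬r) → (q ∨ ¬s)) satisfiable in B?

1. ◇¬((s ∧ ¬r) → (q ∨ ¬s)), u
2. ¬((s ∧ ¬r) → (q ∨ ¬s)), v   [◇-rule on 1: fresh world v, uRv]
3. s ∧ ¬r, v   [¬→-rule on 2]
4. ¬(q ∨ ¬s), v   [¬→-rule on 2]
5. s, v   [∧-rule on 3]
6. ¬r, v   [∧-rule on 3]
7. ¬q, v   [¬∨-rule on 4]
Accessibility: uRu, uRv, vRu, vRv

Satisfiable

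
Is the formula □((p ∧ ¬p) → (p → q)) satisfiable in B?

1. □((p ∧ ¬p) → (p → q)), w0
2. (p ∧ ¬p) → (p → q), w0
3. p → q, w0
4. q, w0
Accessibility: w0Rw0

Satisfiable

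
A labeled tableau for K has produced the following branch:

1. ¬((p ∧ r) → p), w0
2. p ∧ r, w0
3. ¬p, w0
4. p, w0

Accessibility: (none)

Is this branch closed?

Both p and ¬p appear at w0.

Closed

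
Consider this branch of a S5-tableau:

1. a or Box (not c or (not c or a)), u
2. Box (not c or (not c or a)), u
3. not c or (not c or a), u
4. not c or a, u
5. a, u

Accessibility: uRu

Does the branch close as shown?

No atom appears with both signs at the same world.

Not closed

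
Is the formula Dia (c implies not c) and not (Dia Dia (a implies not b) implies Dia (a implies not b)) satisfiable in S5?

1. Dia (c implies not c) and not (Dia Dia (a implies not b) implies Dia (a implies not b)), u
2. Dia (c implies not c), u   [and-rule on 1]
3. not (Dia Dia (a implies not b) implies Dia (a implies not b)), u   [and-rule on 1]
4. Dia Dia (a implies not b), u   [neg-implies-rule on 3]
5. not Dia (a implies not b), u   [neg-implies-rule on 3]
6. not (a implies not b), u   [neg-Dia-rule on 5 via uRu]
7. a, u   [neg-implies-rule on 6]
8. b, u   [neg-implies-rule on 6]
9. c implies not c, v   [Dia-rule on 2: fresh world v, uRv]
10. not (a implies not b), v   [neg-Dia-rule on 5 via uRv]
11. a, v   [neg-implies-rule on 10]
12. b, v   [neg-implies-rule on 10]
13. not c, v   [implies-rule on 9 (branches; this branch)]
14. Dia (a implies not b), w   [Dia-rule on 4: fresh world w, uRw]
15. not (a implies not b), w   [neg-Dia-rule on 5 via uRw]
16. a, w   [neg-implies-rule on 15]
17. b, w   [neg-implies-rule on 15]
18. a implies not b, x   [Dia-rule on 14: fresh world x, wRx]
19. not (a implies not b), x   [neg-Dia-rule on 5 via uRx]
20. a, x   [neg-implies-rule on 19]
21. b, x   [neg-implies-rule on 19]
22. not b, x   [implies-rule on 18 (branches; this branch)]
Accessibility: uRu, uRv, uRw, uRx, vRu, vRv, vRw, vRx, wRu, wRv, wRw, wRx, xRu, xRv, xRw, xRx
Branch closes: b and not b both at x.
All branches of the tableau close; one closing branch shown above.

No, unsatisfiable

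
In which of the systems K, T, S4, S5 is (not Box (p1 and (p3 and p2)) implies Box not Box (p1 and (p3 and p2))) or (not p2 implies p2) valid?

S5-tableau for the negation not ((not Box (p1 and (p3 and p2)) implies Box not Box (p1 and (p3 and p2))) or (not p2 implies p2)):
1. not ((not Box (p1 and (p3 and p2)) implies Box not Box (p1 and (p3 and p2))) or (not p2 implies p2)), u
2. not (not Box (p1 and (p3 and p2)) implies Box not Box (p1 and (p3 and p2))), u   [neg-or-rule on 1]
3. not (not p2 implies p2), u   [neg-or-rule on 1]
4. not Box (p1 and (p3 and p2)), u   [neg-implies-rule on 2]
5. not Box not Box (p1 and (p3 and p2)), u   [neg-implies-rule on 2]
6. not p2, u   [neg-implies-rule on 3]
7. not (p1 and (p3 and p2)), v   [neg-Box-rule on 4: fresh world v, uRv]
8. not (p3 and p2), v   [neg-and-rule on 7 (branches; this branch)]
9. not p2, v   [neg-and-rule on 8 (branches; this branch)]
10. Box (p1 and (p3 and p2)), w   [neg-Box-rule on 5: fresh world w, uRw]
11. p1 and (p3 and p2), u   [Box-rule on 10 via wRu]
12. p1, u   [and-rule on 11]
13. p3 and p2, u   [and-rule on 11]
14. p3, u   [and-rule on 13]
15. p2, u   [and-rule on 13]
Accessibility: uRu, uRv, uRw, vRu, vRv, vRw, wRu, wRv, wRw
Branch closes: p2 and not p2 both at u.
Every branch closes (one shown): valid in S5.
S4-tableau for the negation not ((not Box (p1 and (p3 and p2)) implies Box not Box (p1 and (p3 and p2))) or (not p2 implies p2)):
1. not ((not Box (p1 and (p3 and p2)) implies Box not Box (p1 and (p3 and p2))) or (not p2 implies p2)), u
2. not (not Box (p1 and (p3 and p2)) implies Box not Box (p1 and (p3 and p2))), u   [neg-or-rule on 1]
3. not (not p2 implies p2), u   [neg-or-rule on 1]
4. not Box (p1 and (p3 and p2)), u   [neg-implies-rule on 2]
5. not Box not Box (p1 and (p3 and p2)), u   [neg-implies-rule on 2]
6. not p2, u   [neg-implies-rule on 3]
7. not (p1 and (p3 and p2)), v   [neg-Box-rule on 4: fresh world v, uRv]
8. not (p3 and p2), v   [neg-and-rule on 7 (branches; this branch)]
9. not p2, v   [neg-and-rule on 8 (branches; this branch)]
10. Box (p1 and (p3 and p2)), w   [neg-Box-rule on 5: fresh world w, uRw]
11. p1 and (p3 and p2), w   [Box-rule on 10 via wRw]
12. p1, w   [and-rule on 11]
13. p3 and p2, w   [and-rule on 11]
14. p3, w   [and-rule on 13]
15. p2, w   [and-rule on 13]
Accessibility: uRu, uRv, uRw, vRv, wRw
Complete open branch: countermodel on an S4-frame, so not valid in S4, nor in K, T (the same frame is also a K-frame and a T-frame).

S5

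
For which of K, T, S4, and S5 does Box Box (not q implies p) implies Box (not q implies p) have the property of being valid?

T, S4, S5

K-tableau for the negation not (Box Box (not q implies p) implies Box (not q implies p)):
1. not (Box Box (not q implies p) implies Box (not q implies p)), w0
2. Box Box (not q implies p), w0
3. not Box (not q implies p), w0
4. not (not q implies p), w1
5. not q, w1
6. not p, w1
7. Box (not q implies p), w1
Accessibility: w0Rw1
Complete open branch: countermodel on a K-frame, so not valid in K.
T-tableau for the negation not (Box Box (not q implies p) implies Box (not q implies p)):
1. not (Box Box (not q implies p) implies Box (not q implies p)), w0
2. Box Box (not q implies p), w0
3. not Box (not q implies p), w0
4. Box (not q implies p), w0
5. not q implies p, w0
6. p, w0
7. not (not q implies p), w1
8. not q, w1
9. not p, w1
10. Box (not q implies p), w1
11. not q implies p, w1
12. p, w1
Accessibility: w0Rw0, w0Rw1, w1Rw1
Branch closes: p and not p both at w1.
Every branch closes (one shown): valid in T, hence also in S4, S5 (every theorem of T is a theorem of S4 and S5).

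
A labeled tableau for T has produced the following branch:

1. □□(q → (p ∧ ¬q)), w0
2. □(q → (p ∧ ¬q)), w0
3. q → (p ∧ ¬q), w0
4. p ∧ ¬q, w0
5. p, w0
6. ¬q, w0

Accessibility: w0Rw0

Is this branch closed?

No world carries both an atom and its negation.

No, open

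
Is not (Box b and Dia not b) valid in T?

Yes, valid

Tableau for the negation Box b and Dia not b:
1. Box b and Dia not b, u
2. Box b, u
3. Dia not b, u
4. b, u
5. not b, v
6. b, v
Accessibility: uRu, uRv, vRv
Branch closes: b and not b both at v.
Every branch of the negation's tableau closes; the branch above is one of them.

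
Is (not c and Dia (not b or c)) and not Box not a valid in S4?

Invalid (countermodel exists)

Tableau for the negation not ((not c and Dia (not b or c)) and not Box not a):
1. not ((not c and Dia (not b or c)) and not Box not a), w0
2. Box not a, w0   [neg-and-rule on 1 (branches; this branch)]
3. not a, w0   [Box-rule on 2 via w0Rw0]
Accessibility: w0Rw0
The negation has an open branch (countermodel exists).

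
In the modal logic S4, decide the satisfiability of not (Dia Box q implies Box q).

1. not (Dia Box q implies Box q), u
2. Dia Box q, u
3. not Box q, u
4. Box q, v
5. q, v
6. not q, w
Accessibility: uRu, uRv, uRw, vRv, wRw

Satisfiable (open branch found)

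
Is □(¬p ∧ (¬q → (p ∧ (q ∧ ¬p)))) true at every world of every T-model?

Tableau for the negation ¬□(¬p ∧ (¬q → (p ∧ (q ∧ ¬p)))):
1. ¬□(¬p ∧ (¬q → (p ∧ (q ∧ ¬p)))), w0
2. ¬(¬p ∧ (¬q → (p ∧ (q ∧ ¬p)))), w1
3. ¬(¬q → (p ∧ (q ∧ ¬p))), w1
4. ¬q, w1
5. ¬(p ∧ (q ∧ ¬p)), w1
6. ¬(q ∧ ¬p), w1
7. p, w1
Accessibility: w0Rw0, w0Rw1, w1Rw1
The negation has an open branch (countermodel exists).

Not valid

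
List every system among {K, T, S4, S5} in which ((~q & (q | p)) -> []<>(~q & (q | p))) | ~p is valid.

S4-tableau for the negation ~(((~q & (q | p)) -> []<>(~q & (q | p))) | ~p):
1. ~(((~q & (q | p)) -> []<>(~q & (q | p))) | ~p), 0
2. ~((~q & (q | p)) -> []<>(~q & (q | p))), 0   [~|-rule on 1]
3. p, 0   [~|-rule on 1]
4. ~q & (q | p), 0   [~->-rule on 2]
5. ~[]<>(~q & (q | p)), 0   [~->-rule on 2]
6. ~q, 0   [&-rule on 4]
7. q | p, 0   [&-rule on 4]
8. ~<>(~q & (q | p)), 1   [~[]-rule on 5: fresh world 1, 0R1]
9. ~(~q & (q | p)), 1   [~<>-rule on 8 via 1R1]
10. ~(q | p), 1   [~&-rule on 9 (branches; this branch)]
11. ~q, 1   [~|-rule on 10]
12. ~p, 1   [~|-rule on 10]
Accessibility: 0R0, 0R1, 1R1
Complete open branch: countermodel on an S4-frame, so not valid in S4, nor in K, T (the same frame is also a K-frame and a T-frame).
S5-tableau for the negation ~(((~q & (q | p)) -> []<>(~q & (q | p))) | ~p):
1. ~(((~q & (q | p)) -> []<>(~q & (q | p))) | ~p), 0
2. ~((~q & (q | p)) -> []<>(~q & (q | p))), 0   [~|-rule on 1]
3. p, 0   [~|-rule on 1]
4. ~q & (q | p), 0   [~->-rule on 2]
5. ~[]<>(~q & (q | p)), 0   [~->-rule on 2]
6. ~q, 0   [&-rule on 4]
7. q | p, 0   [&-rule on 4]
8. ~<>(~q & (q | p)), 1   [~[]-rule on 5: fresh world 1, 0R1]
9. ~(~q & (q | p)), 0   [~<>-rule on 8 via 1R0]
10. ~(~q & (q | p)), 1   [~<>-rule on 8 via 1R1]
11. ~(q | p), 0   [~&-rule on 9 (branches; this branch)]
12. ~p, 0   [~|-rule on 11]
Accessibility: 0R0, 0R1, 1R0, 1R1
Branch closes: p and ~p both at 0.
Every branch closes (one shown): valid in S5.

S5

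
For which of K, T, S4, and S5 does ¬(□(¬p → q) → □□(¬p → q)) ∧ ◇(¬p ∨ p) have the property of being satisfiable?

T-tableau for the formula:
1. ¬(□(¬p → q) → □□(¬p → q)) ∧ ◇(¬p ∨ p), w0
2. ¬(□(¬p → q) → □□(¬p → q)), w0   [∧-rule on 1]
3. ◇(¬p ∨ p), w0   [∧-rule on 1]
4. □(¬p → q), w0   [¬→-rule on 2]
5. ¬□□(¬p → q), w0   [¬→-rule on 2]
6. ¬p → q, w0   [□-rule on 4 via w0Rw0]
7. q, w0   [→-rule on 6 (branches; this branch)]
8. ¬p ∨ p, w1   [◇-rule on 3: fresh world w1, w0Rw1]
9. ¬p → q, w1   [□-rule on 4 via w0Rw1]
10. p, w1   [∨-rule on 8 (branches; this branch)]
11. q, w1   [→-rule on 9 (branches; this branch)]
12. ¬□(¬p → q), w2   [¬□-rule on 5: fresh world w2, w0Rw2]
13. ¬p → q, w2   [□-rule on 4 via w0Rw2]
14. q, w2   [→-rule on 13 (branches; this branch)]
15. ¬(¬p → q), w3   [¬□-rule on 12: fresh world w3, w2Rw3]
16. ¬p, w3   [¬→-rule on 15]
17. ¬q, w3   [¬→-rule on 15]
Accessibility: w0Rw0, w0Rw1, w0Rw2, w1Rw1, w2Rw2, w2Rw3, w3Rw3
Complete open branch: satisfiable in T, hence also in K (this T-model is also a K-model).
S4-tableau for the formula:
1. ¬(□(¬p → q) → □□(¬p → q)) ∧ ◇(¬p ∨ p), w0
2. ¬(□(¬p → q) → □□(¬p → q)), w0   [∧-rule on 1]
3. ◇(¬p ∨ p), w0   [∧-rule on 1]
4. □(¬p → q), w0   [¬→-rule on 2]
5. ¬□□(¬p → q), w0   [¬→-rule on 2]
6. ¬p → q, w0   [□-rule on 4 via w0Rw0]
7. q, w0   [→-rule on 6 (branches; this branch)]
8. ¬p ∨ p, w1   [◇-rule on 3: fresh world w1, w0Rw1]
9. ¬p → q, w1   [□-rule on 4 via w0Rw1]
10. p, w1   [∨-rule on 8 (branches; this branch)]
11. q, w1   [→-rule on 9 (branches; this branch)]
12. ¬□(¬p → q), w2   [¬□-rule on 5: fresh world w2, w0Rw2]
13. ¬p → q, w2   [□-rule on 4 via w0Rw2]
14. q, w2   [→-rule on 13 (branches; this branch)]
15. ¬(¬p → q), w3   [¬□-rule on 12: fresh world w3, w2Rw3]
16. ¬p, w3   [¬→-rule on 15]
17. ¬q, w3   [¬→-rule on 15]
18. ¬p → q, w3   [□-rule on 4 via w0Rw3]
19. q, w3   [→-rule on 18 (branches; this branch)]
Accessibility: w0Rw0, w0Rw1, w0Rw2, w0Rw3, w1Rw1, w2Rw2, w2Rw3, w3Rw3
Branch closes: q and ¬q both at w3.
Every branch closes (one shown): unsatisfiable in S4, hence also in S5 (every S5-frame is an S4-frame).

K, T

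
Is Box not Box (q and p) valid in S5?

Not valid

Tableau for the negation not Box not Box (q and p):
1. not Box not Box (q and p), u
2. Box (q and p), v
3. q and p, u
4. q, u
5. p, u
6. q and p, v
7. q, v
8. p, v
Accessibility: uRu, uRv, vRu, vRv
The negation has an open branch (countermodel exists).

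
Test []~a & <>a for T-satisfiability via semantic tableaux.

No, unsatisfiable

1. []~a & <>a, w0
2. []~a, w0
3. <>a, w0
4. ~a, w0
5. a, w1
6. ~a, w1
Accessibility: w0Rw0, w0Rw1, w1Rw1
Branch closes: a and ~a both at w1.
All branches of the tableau close; one closing branch shown above.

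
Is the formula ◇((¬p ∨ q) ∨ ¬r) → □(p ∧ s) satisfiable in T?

1. ◇((¬p ∨ q) ∨ ¬r) → □(p ∧ s), u
2. □(p ∧ s), u
3. p ∧ s, u
4. p, u
5. s, u
Accessibility: uRu

Satisfiable (open branch found)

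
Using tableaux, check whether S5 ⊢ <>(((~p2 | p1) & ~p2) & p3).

No, not valid

Tableau for the negation ~<>(((~p2 | p1) & ~p2) & p3):
1. ~<>(((~p2 | p1) & ~p2) & p3), u
2. ~(((~p2 | p1) & ~p2) & p3), u
3. ~p3, u
Accessibility: uRu
The negation has an open branch (countermodel exists).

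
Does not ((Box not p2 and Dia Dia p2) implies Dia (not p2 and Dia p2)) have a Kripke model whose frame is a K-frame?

1. not ((Box not p2 and Dia Dia p2) implies Dia (not p2 and Dia p2)), u
2. Box not p2 and Dia Dia p2, u
3. not Dia (not p2 and Dia p2), u
4. Box not p2, u
5. Dia Dia p2, u
6. Dia p2, v
7. not (not p2 and Dia p2), v
8. not p2, v
9. not Dia p2, v
10. p2, w
11. not p2, w
Accessibility: uRv, vRw
Branch closes: p2 and not p2 both at w.
Every branch closes; the branch above is one of them.

Unsatisfiable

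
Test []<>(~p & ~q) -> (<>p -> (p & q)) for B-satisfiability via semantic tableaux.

1. []<>(~p & ~q) -> (<>p -> (p & q)), w0
2. <>p -> (p & q), w0
3. p & q, w0
4. p, w0
5. q, w0
Accessibility: w0Rw0

Satisfiable (open branch found)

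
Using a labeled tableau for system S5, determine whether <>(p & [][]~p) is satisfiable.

Unsatisfiable

1. <>(p & [][]~p), w0
2. p & [][]~p, w1   [<>-rule on 1: fresh world w1, w0Rw1]
3. p, w1   [&-rule on 2]
4. [][]~p, w1   [&-rule on 2]
5. []~p, w0   [[]-rule on 4 via w1Rw0]
6. []~p, w1   [[]-rule on 4 via w1Rw1]
7. ~p, w0   [[]-rule on 5 via w0Rw0]
8. ~p, w1   [[]-rule on 5 via w0Rw1]
Accessibility: w0Rw0, w0Rw1, w1Rw0, w1Rw1
Branch closes: p and ~p both at w1.
All branches of the tableau close; one closing branch shown above.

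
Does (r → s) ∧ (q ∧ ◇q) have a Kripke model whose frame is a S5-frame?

1. (r → s) ∧ (q ∧ ◇q), u
2. r → s, u
3. q ∧ ◇q, u
4. q, u
5. ◇q, u
6. s, u
7. q, v
Accessibility: uRu, uRv, vRu, vRv

Satisfiable (open branch found)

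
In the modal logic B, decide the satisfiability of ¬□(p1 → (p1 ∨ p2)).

Unsatisfiable (every branch closes)

1. ¬□(p1 → (p1 ∨ p2)), 0
2. ¬(p1 → (p1 ∨ p2)), 1
3. p1, 1
4. ¬(p1 ∨ p2), 1
5. ¬p1, 1
6. ¬p2, 1
Accessibility: 0R0, 0R1, 1R0, 1R1
Branch closes: p1 and ¬p1 both at 1.
Every branch closes; the branch above is one of them.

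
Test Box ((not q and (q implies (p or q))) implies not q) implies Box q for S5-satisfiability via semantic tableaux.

1. Box ((not q and (q implies (p or q))) implies not q) implies Box q, w0
2. Box q, w0
3. q, w0
Accessibility: w0Rw0

Satisfiable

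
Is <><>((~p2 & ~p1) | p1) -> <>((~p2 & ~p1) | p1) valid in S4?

Valid

Tableau for the negation ~(<><>((~p2 & ~p1) | p1) -> <>((~p2 & ~p1) | p1)):
1. ~(<><>((~p2 & ~p1) | p1) -> <>((~p2 & ~p1) | p1)), w0
2. <><>((~p2 & ~p1) | p1), w0
3. ~<>((~p2 & ~p1) | p1), w0
4. ~((~p2 & ~p1) | p1), w0
5. ~(~p2 & ~p1), w0
6. ~p1, w0
7. p2, w0
8. <>((~p2 & ~p1) | p1), w1
9. ~((~p2 & ~p1) | p1), w1
10. ~(~p2 & ~p1), w1
11. ~p1, w1
12. p2, w1
13. (~p2 & ~p1) | p1, w2
14. ~((~p2 & ~p1) | p1), w2
15. ~(~p2 & ~p1), w2
16. ~p1, w2
17. ~p2 & ~p1, w2
18. ~p2, w2
19. p1, w2
Accessibility: w0Rw0, w0Rw1, w0Rw2, w1Rw1, w1Rw2, w2Rw2
Branch closes: p1 and ~p1 both at w2.
All branches of the negation close; one closing branch shown above.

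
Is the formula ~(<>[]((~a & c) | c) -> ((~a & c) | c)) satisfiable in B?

Unsatisfiable (every branch closes)

1. ~(<>[]((~a & c) | c) -> ((~a & c) | c)), u
2. <>[]((~a & c) | c), u
3. ~((~a & c) | c), u
4. ~(~a & c), u
5. ~c, u
6. []((~a & c) | c), v
7. (~a & c) | c, u
8. (~a & c) | c, v
9. ~a & c, u
10. ~a, u
11. c, u
Accessibility: uRu, uRv, vRu, vRv
Branch closes: c and ~c both at u.
(One branch shown.) All branches close.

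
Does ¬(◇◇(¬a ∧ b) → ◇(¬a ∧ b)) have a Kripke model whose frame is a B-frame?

1. ¬(◇◇(¬a ∧ b) → ◇(¬a ∧ b)), 0
2. ◇◇(¬a ∧ b), 0   [¬→-rule on 1]
3. ¬◇(¬a ∧ b), 0   [¬→-rule on 1]
4. ¬(¬a ∧ b), 0   [¬◇-rule on 3 via 0R0]
5. ¬b, 0   [¬∧-rule on 4 (branches; this branch)]
6. ◇(¬a ∧ b), 1   [◇-rule on 2: fresh world 1, 0R1]
7. ¬(¬a ∧ b), 1   [¬◇-rule on 3 via 0R1]
8. ¬b, 1   [¬∧-rule on 7 (branches; this branch)]
9. ¬a ∧ b, 2   [◇-rule on 6: fresh world 2, 1R2]
10. ¬a, 2   [∧-rule on 9]
11. b, 2   [∧-rule on 9]
Accessibility: 0R0, 0R1, 1R0, 1R1, 1R2, 2R1, 2R2

Satisfiable (open branch found)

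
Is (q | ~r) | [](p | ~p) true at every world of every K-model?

Valid in K

Tableau for the negation ~((q | ~r) | [](p | ~p)):
1. ~((q | ~r) | [](p | ~p)), u
2. ~(q | ~r), u
3. ~[](p | ~p), u
4. ~q, u
5. r, u
6. ~(p | ~p), v
7. ~p, v
8. p, v
Accessibility: uRv
Branch closes: p and ~p both at v.
Every branch of the negation's tableau closes; the branch above is one of them.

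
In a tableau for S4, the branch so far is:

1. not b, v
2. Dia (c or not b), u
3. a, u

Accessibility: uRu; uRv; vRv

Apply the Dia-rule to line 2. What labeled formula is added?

a fresh world w with uRw, and c or not b at w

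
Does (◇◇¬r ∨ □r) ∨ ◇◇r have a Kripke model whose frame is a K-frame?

1. (◇◇¬r ∨ □r) ∨ ◇◇r, u
2. ◇◇r, u
3. ◇r, v
4. r, w
Accessibility: uRv, vRw

Satisfiable (open branch found)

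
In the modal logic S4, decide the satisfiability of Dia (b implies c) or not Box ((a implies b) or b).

Satisfiable

1. Dia (b implies c) or not Box ((a implies b) or b), u
2. not Box ((a implies b) or b), u
3. not ((a implies b) or b), v
4. not (a implies b), v
5. not b, v
6. a, v
Accessibility: uRu, uRv, vRv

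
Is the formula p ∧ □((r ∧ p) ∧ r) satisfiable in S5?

1. p ∧ □((r ∧ p) ∧ r), u
2. p, u
3. □((r ∧ p) ∧ r), u
4. (r ∧ p) ∧ r, u
5. r ∧ p, u
6. r, u
Accessibility: uRu

Yes, satisfiable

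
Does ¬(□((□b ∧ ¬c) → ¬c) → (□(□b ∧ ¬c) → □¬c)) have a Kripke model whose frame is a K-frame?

No, unsatisfiable

1. ¬(□((□b ∧ ¬c) → ¬c) → (□(□b ∧ ¬c) → □¬c)), 0
2. □((□b ∧ ¬c) → ¬c), 0
3. ¬(□(□b ∧ ¬c) → □¬c), 0
4. □(□b ∧ ¬c), 0
5. ¬□¬c, 0
6. c, 1
7. (□b ∧ ¬c) → ¬c, 1
8. □b ∧ ¬c, 1
9. □b, 1
10. ¬c, 1
Accessibility: 0R1
Branch closes: c and ¬c both at 1.
(One branch shown.) All branches close.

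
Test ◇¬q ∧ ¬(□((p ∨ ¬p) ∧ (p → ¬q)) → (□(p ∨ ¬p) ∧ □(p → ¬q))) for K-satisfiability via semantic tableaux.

Unsatisfiable (every branch closes)

1. ◇¬q ∧ ¬(□((p ∨ ¬p) ∧ (p → ¬q)) → (□(p ∨ ¬p) ∧ □(p → ¬q))), 0
2. ◇¬q, 0
3. ¬(□((p ∨ ¬p) ∧ (p → ¬q)) → (□(p ∨ ¬p) ∧ □(p → ¬q))), 0
4. □((p ∨ ¬p) ∧ (p → ¬q)), 0
5. ¬(□(p ∨ ¬p) ∧ □(p → ¬q)), 0
6. ¬□(p → ¬q), 0
7. ¬q, 1
8. (p ∨ ¬p) ∧ (p → ¬q), 1
9. p ∨ ¬p, 1
10. p → ¬q, 1
11. ¬p, 1
12. ¬(p → ¬q), 2
13. p, 2
14. q, 2
15. (p ∨ ¬p) ∧ (p → ¬q), 2
16. p ∨ ¬p, 2
17. p → ¬q, 2
18. ¬q, 2
Accessibility: 0R1, 0R2
Branch closes: q and ¬q both at 2.
Every branch closes; the branch above is one of them.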